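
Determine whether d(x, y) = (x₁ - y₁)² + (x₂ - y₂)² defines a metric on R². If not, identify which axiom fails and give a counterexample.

No. The squared Euclidean distance fails the triangle inequality. Counterexample: x = (0, 0), y = (4, 5), z = (8, 10). d(x,z) = 8² + 10² = 164, but d(x,y) + d(y,z) = (4² + 5²) + (4² + 5²) = 41 + 41 = 82. Since 164 > 82, the triangle inequality is violated. (Note: √d, the ordinary Euclidean distance, IS a metric.)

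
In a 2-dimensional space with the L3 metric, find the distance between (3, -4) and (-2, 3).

(Σ|x_i - y_i|^3)^(1/3) = (|3 - (-2)|^3 + |-4 - 3|^3)^(1/3)
= (5^3 + 7^3)^(1/3) = (125 + 343)^(1/3) = (468)^(1/3) ≈ 7.7639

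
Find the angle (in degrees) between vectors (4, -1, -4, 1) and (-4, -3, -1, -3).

With u = (4, -1, -4, 1), v = (-4, -3, -1, -3):
u·v = 4·(-4) + (-1)·(-3) + (-4)·(-1) + 1·(-3) = (-16) + 3 + 4 + (-3) = -12.
|u| = √(4² + (-1)² + (-4)² + 1²) = √34, |v| = √((-4)² + (-3)² + (-1)² + (-3)²) = √35, so |u||v| = √(34·35) = √1190.
cos θ = (u·v)/(|u||v|) = -12/√1190 ≈ -0.347863
θ = arccos(-0.347863) ≈ 110.36°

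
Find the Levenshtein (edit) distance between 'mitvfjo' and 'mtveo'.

Let D[i][j] be the edit distance between the first i characters of 'mitvfjo' and the first j characters of 'mtveo', with D[i][0] = i, D[0][j] = j, and D[i][j] = D[i-1][j-1] if the characters match, else 1 + min(D[i-1][j], D[i][j-1], D[i-1][j-1]). Filling the table (rows: prefixes of 'mitvfjo', columns: prefixes of 'mtveo'):
     ε  m  t  v  e  o
  ε  0  1  2  3  4  5
  m  1  0  1  2  3  4
  i  2  1  1  2  3  4
  t  3  2  1  2  3  4
  v  4  3  2  1  2  3
  f  5  4  3  2  2  3
  j  6  5  4  3  3  3
  o  7  6  5  4  4  3
The bottom-right entry gives D[7][5] = 3, so no sequence of fewer than 3 edits works. Backtracking through the table gives one optimal edit sequence (3 edits):
  mitvfjo → mtvfjo (del i @2)
  mtvfjo → mtvjo (del f @4)
  mtvjo → mtveo (sub j→e @4)
Edit distance = 3.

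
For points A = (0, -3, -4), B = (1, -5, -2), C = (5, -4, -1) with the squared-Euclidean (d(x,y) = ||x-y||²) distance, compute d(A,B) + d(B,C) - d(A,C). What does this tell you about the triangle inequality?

d(A,B) = 1² + 2² + 2² = 9, d(B,C) = 4² + 1² + 1² = 18, d(A,C) = 5² + 1² + 3² = 35.
d(A,B) + d(B,C) - d(A,C) = 9 + 18 - 35 = 27 - 35 = -8. This is < 0, so the triangle inequality FAILS for these points (squared-Euclidean is not a metric).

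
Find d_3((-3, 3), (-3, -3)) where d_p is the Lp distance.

(Σ|x_i - y_i|^3)^(1/3) = (|-3 - (-3)|^3 + |3 - (-3)|^3)^(1/3)
= (0^3 + 6^3)^(1/3) = (0 + 216)^(1/3) = (216)^(1/3) = 6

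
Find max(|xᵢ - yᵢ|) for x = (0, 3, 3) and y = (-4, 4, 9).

max(|x_i - y_i|) = max(|0 - (-4)|, |3 - 4|, |3 - 9|) = max(4, 1, 6) = 6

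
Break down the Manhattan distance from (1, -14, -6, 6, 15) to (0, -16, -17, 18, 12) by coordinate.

Σ|x_i - y_i| = |1 - 0| + |-14 - (-16)| + |-6 - (-17)| + |6 - 18| + |15 - 12| = 1 + 2 + 11 + 12 + 3 = 29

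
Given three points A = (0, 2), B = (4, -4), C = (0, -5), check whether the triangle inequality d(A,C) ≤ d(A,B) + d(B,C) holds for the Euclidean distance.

d(A,B) = √(4² + 6²) = √52 ≈ 7.2111, d(B,C) = √(4² + 1²) = √17 ≈ 4.1231, d(A,C) = √(0² + 7²) = √49 = 7.
d(A,C) = 7 ≤ 7.2111 + 4.1231 = 11.3342. Triangle inequality is satisfied.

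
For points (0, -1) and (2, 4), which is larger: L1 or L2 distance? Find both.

L1 = |0 - 2| + |-1 - 4| = 2 + 5 = 7
L2 = √(2² + 5²) = √29 ≈ 5.3852
L1 ≥ L2 always (equality iff movement is along one axis); L1 > L2 here.
Ratio L1/L2 = 7/√29 ≈ 1.2999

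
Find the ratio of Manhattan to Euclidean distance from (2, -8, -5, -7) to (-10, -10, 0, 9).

L1 = |2 - (-10)| + |-8 - (-10)| + |-5 - 0| + |-7 - 9| = 12 + 2 + 5 + 16 = 35
L2 = √(12² + 2² + 5² + 16²) = √429 ≈ 20.7123
L1 ≥ L2 always (equality iff movement is along one axis); L1 > L2 here.
Ratio L1/L2 = 35/√429 ≈ 1.6898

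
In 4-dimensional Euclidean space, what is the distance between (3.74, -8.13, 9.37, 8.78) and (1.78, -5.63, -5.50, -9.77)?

√(Σ(x_i - y_i)²) = √((3.74 - 1.78)² + (-8.13 - (-5.63))² + (9.37 - (-5.5))² + (8.78 - (-9.77))²)
= √(1.96² + (-2.5)² + 14.87² + 18.55²) = √(3.8416 + 6.25 + 221.1169 + 344.1025) = √575.311 ≈ 23.9856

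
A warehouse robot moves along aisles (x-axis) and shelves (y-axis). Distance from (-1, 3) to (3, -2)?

Σ|x_i - y_i| = |-1 - 3| + |3 - (-2)| = 4 + 5 = 9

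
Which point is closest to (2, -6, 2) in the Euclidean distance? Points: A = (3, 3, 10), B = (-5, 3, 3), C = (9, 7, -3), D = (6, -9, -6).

Distances: d(A) ≈ 12.083, d(B) ≈ 11.4455, d(C) ≈ 15.5885, d(D) ≈ 9.434. Nearest: D = (6, -9, -6) with distance 9.434.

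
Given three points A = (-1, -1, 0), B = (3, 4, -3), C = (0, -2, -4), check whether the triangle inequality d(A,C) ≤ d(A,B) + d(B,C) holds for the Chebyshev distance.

d(A,B) = max(4, 5, 3) = 5, d(B,C) = max(3, 6, 1) = 6, d(A,C) = max(1, 1, 4) = 4.
d(A,C) = 4 ≤ 5 + 6 = 11. Triangle inequality is satisfied.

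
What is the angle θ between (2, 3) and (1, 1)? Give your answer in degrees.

With u = (2, 3), v = (1, 1):
u·v = 2·1 + 3·1 = 2 + 3 = 5.
|u| = √(2² + 3²) = √13, |v| = √(1² + 1²) = √2, so |u||v| = √(13·2) = √26.
cos θ = (u·v)/(|u||v|) = 5/√26 ≈ 0.980581
θ = arccos(0.980581) ≈ 11.31°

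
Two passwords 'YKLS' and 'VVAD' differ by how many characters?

Differing positions: 1, 2, 3, 4. Hamming distance = 4.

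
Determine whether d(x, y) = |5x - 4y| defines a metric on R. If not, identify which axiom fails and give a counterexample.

No. d fails symmetry: d(1, 9) = |5·1 - 4·9| = |-31| = 31, but d(9, 1) = |5·9 - 4·1| = |41| = 41. Since 31 ≠ 41, d(x,y) ≠ d(y,x) in general.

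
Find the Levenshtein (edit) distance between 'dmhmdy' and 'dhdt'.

Let D[i][j] be the edit distance between the first i characters of 'dmhmdy' and the first j characters of 'dhdt', with D[i][0] = i, D[0][j] = j, and D[i][j] = D[i-1][j-1] if the characters match, else 1 + min(D[i-1][j], D[i][j-1], D[i-1][j-1]). Filling the table (rows: prefixes of 'dmhmdy', columns: prefixes of 'dhdt'):
     ε  d  h  d  t
  ε  0  1  2  3  4
  d  1  0  1  2  3
  m  2  1  1  2  3
  h  3  2  1  2  3
  m  4  3  2  2  3
  d  5  4  3  2  3
  y  6  5  4  3  3
The bottom-right entry gives D[6][4] = 3, so no sequence of fewer than 3 edits works. Backtracking through the table gives one optimal edit sequence (3 edits):
  dmhmdy → dhmdy (del m @2)
  dhmdy → dhdy (del m @3)
  dhdy → dhdt (sub y→t @4)
Edit distance = 3.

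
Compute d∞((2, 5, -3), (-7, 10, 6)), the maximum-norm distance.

max(|x_i - y_i|) = max(|2 - (-7)|, |5 - 10|, |-3 - 6|) = max(9, 5, 9) = 9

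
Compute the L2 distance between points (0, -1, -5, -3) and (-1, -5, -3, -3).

(Σ|x_i - y_i|^2)^(1/2) = (|0 - (-1)|^2 + |-1 - (-5)|^2 + |-5 - (-3)|^2 + |-3 - (-3)|^2)^(1/2)
= (1^2 + 4^2 + 2^2 + 0^2)^(1/2) = (1 + 16 + 4 + 0)^(1/2) = (21)^(1/2) ≈ 4.5826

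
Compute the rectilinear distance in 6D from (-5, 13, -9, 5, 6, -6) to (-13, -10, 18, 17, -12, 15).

Σ|x_i - y_i| = |-5 - (-13)| + |13 - (-10)| + |-9 - 18| + |5 - 17| + |6 - (-12)| + |-6 - 15| = 8 + 23 + 27 + 12 + 18 + 21 = 109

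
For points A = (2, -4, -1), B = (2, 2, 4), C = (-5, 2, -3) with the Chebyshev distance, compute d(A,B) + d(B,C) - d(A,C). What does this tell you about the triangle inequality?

d(A,B) = max(0, 6, 5) = 6, d(B,C) = max(7, 0, 7) = 7, d(A,C) = max(7, 6, 2) = 7.
d(A,B) + d(B,C) - d(A,C) = 6 + 7 - 7 = 13 - 7 = 6. This is ≥ 0, so the triangle inequality holds for these points.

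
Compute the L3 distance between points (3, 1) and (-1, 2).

(Σ|x_i - y_i|^3)^(1/3) = (|3 - (-1)|^3 + |1 - 2|^3)^(1/3)
= (4^3 + 1^3)^(1/3) = (64 + 1)^(1/3) = (65)^(1/3) ≈ 4.0207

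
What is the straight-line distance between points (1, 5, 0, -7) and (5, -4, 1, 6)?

√(Σ(x_i - y_i)²) = √((1 - 5)² + (5 - (-4))² + (0 - 1)² + (-7 - 6)²)
= √((-4)² + 9² + (-1)² + (-13)²) = √(16 + 81 + 1 + 169) = √267 ≈ 16.3401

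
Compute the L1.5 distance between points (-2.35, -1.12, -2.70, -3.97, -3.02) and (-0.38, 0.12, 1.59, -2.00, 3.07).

(Σ|x_i - y_i|^1.5)^(1/1.5) = (|-2.35 - (-0.38)|^1.5 + |-1.12 - 0.12|^1.5 + |-2.7 - 1.59|^1.5 + |-3.97 - (-2)|^1.5 + |-3.02 - 3.07|^1.5)^(1/1.5)
= (1.97^1.5 + 1.24^1.5 + 4.29^1.5 + 1.97^1.5 + 6.09^1.5)^(1/1.5) ≈ (2.765 + 1.3808 + 8.8856 + 2.765 + 15.0289)^(1/1.5) = (30.8253)^(1/1.5) ≈ 9.8312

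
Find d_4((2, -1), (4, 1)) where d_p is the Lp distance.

(Σ|x_i - y_i|^4)^(1/4) = (|2 - 4|^4 + |-1 - 1|^4)^(1/4)
= (2^4 + 2^4)^(1/4) = (16 + 16)^(1/4) = (32)^(1/4) ≈ 2.3784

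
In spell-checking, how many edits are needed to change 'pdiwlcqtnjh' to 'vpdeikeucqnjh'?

Let D[i][j] be the edit distance between the first i characters of 'pdiwlcqtnjh' and the first j characters of 'vpdeikeucqnjh', with D[i][0] = i, D[0][j] = j, and D[i][j] = D[i-1][j-1] if the characters match, else 1 + min(D[i-1][j], D[i][j-1], D[i-1][j-1]). Filling the table (rows: prefixes of 'pdiwlcqtnjh', columns: prefixes of 'vpdeikeucqnjh'):
     ε  v  p  d  e  i  k  e  u  c  q  n  j  h
  ε  0  1  2  3  4  5  6  7  8  9 10 11 12 13
  p  1  1  1  2  3  4  5  6  7  8  9 10 11 12
  d  2  2  2  1  2  3  4  5  6  7  8  9 10 11
  i  3  3  3  2  2  2  3  4  5  6  7  8  9 10
  w  4  4  4  3  3  3  3  4  5  6  7  8  9 10
  l  5  5  5  4  4  4  4  4  5  6  7  8  9 10
  c  6  6  6  5  5  5  5  5  5  5  6  7  8  9
  q  7  7  7  6  6  6  6  6  6  6  5  6  7  8
  t  8  8  8  7  7  7  7  7  7  7  6  6  7  8
  n  9  9  9  8  8  8  8  8  8  8  7  6  7  8
  j 10 10 10  9  9  9  9  9  9  9  8  7  6  7
  h 11 11 11 10 10 10 10 10 10 10  9  8  7  6
The bottom-right entry gives D[11][13] = 6, so no sequence of fewer than 6 edits works. Backtracking through the table gives one optimal edit sequence (6 edits):
  pdiwlcqtnjh → vpdiwlcqtnjh (ins v @1)
  vpdiwlcqtnjh → vpdeiwlcqtnjh (ins e @4)
  vpdeiwlcqtnjh → vpdeikwlcqtnjh (ins k @6)
  vpdeikwlcqtnjh → vpdeikelcqtnjh (sub w→e @7)
  vpdeikelcqtnjh → vpdeikeucqtnjh (sub l→u @8)
  vpdeikeucqtnjh → vpdeikeucqnjh (del t @11)
Edit distance = 6.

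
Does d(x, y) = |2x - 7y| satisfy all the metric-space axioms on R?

No. d fails symmetry: d(4, 5) = |2·4 - 7·5| = |-27| = 27, but d(5, 4) = |2·5 - 7·4| = |-18| = 18. Since 27 ≠ 18, d(x,y) ≠ d(y,x) in general.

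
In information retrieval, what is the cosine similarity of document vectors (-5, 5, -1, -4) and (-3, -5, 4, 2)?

With u = (-5, 5, -1, -4), v = (-3, -5, 4, 2):
u·v = (-5)·(-3) + 5·(-5) + (-1)·4 + (-4)·2 = 15 + (-25) + (-4) + (-8) = -22.
|u| = √((-5)² + 5² + (-1)² + (-4)²) = √67, |v| = √((-3)² + (-5)² + 4² + 2²) = √54, so |u||v| = √(67·54) = √3618.
cos θ = (u·v)/(|u||v|) = -22/√3618 ≈ -0.3658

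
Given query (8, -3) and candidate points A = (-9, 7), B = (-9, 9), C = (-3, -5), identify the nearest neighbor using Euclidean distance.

Distances: d(A) ≈ 19.7231, d(B) ≈ 20.8087, d(C) ≈ 11.1803. Nearest: C = (-3, -5) with distance 11.1803.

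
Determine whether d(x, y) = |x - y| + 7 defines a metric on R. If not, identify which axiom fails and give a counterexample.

No. d fails identity of indiscernibles (specifically d(x,x) = 0): d(-4, -4) = |-4 - (-4)| + 7 = 0 + 7 = 7 ≠ 0.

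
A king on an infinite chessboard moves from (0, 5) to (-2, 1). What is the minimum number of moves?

max(|x_i - y_i|) = max(|0 - (-2)|, |5 - 1|) = max(2, 4) = 4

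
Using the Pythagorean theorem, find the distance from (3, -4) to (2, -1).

√(Σ(x_i - y_i)²) = √((3 - 2)² + (-4 - (-1))²)
= √(1² + (-3)²) = √(1 + 9) = √10 ≈ 3.1623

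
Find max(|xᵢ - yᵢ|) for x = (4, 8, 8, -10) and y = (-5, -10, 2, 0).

max(|x_i - y_i|) = max(|4 - (-5)|, |8 - (-10)|, |8 - 2|, |-10 - 0|) = max(9, 18, 6, 10) = 18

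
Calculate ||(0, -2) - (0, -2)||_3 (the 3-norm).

(Σ|x_i - y_i|^3)^(1/3) = (|0 - 0|^3 + |-2 - (-2)|^3)^(1/3)
= (0^3 + 0^3)^(1/3) = (0 + 0)^(1/3) = (0)^(1/3) = 0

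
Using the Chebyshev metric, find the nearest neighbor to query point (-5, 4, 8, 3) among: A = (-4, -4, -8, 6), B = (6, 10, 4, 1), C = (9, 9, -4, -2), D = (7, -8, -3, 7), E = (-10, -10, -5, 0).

Distances: d(A) = 16, d(B) = 11, d(C) = 14, d(D) = 12, d(E) = 14. Nearest: B = (6, 10, 4, 1) with distance 11.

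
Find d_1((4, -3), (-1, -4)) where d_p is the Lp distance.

Σ|x_i - y_i| = |4 - (-1)| + |-3 - (-4)| = 5 + 1 = 6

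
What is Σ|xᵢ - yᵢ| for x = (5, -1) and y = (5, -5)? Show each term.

Σ|x_i - y_i| = |5 - 5| + |-1 - (-5)| = 0 + 4 = 4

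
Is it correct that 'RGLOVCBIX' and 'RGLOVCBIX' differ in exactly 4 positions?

Differing positions: none. Hamming distance = 0, so the claim that d_H = 4 is false.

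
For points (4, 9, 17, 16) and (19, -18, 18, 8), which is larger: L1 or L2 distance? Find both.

L1 = |4 - 19| + |9 - (-18)| + |17 - 18| + |16 - 8| = 15 + 27 + 1 + 8 = 51
L2 = √(15² + 27² + 1² + 8²) = √1019 ≈ 31.9218
L1 ≥ L2 always (equality iff movement is along one axis); L1 > L2 here.
Ratio L1/L2 = 51/√1019 ≈ 1.5977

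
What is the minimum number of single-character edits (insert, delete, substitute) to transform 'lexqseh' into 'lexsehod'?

Let D[i][j] be the edit distance between the first i characters of 'lexqseh' and the first j characters of 'lexsehod', with D[i][0] = i, D[0][j] = j, and D[i][j] = D[i-1][j-1] if the characters match, else 1 + min(D[i-1][j], D[i][j-1], D[i-1][j-1]). Filling the table (rows: prefixes of 'lexqseh', columns: prefixes of 'lexsehod'):
     ε  l  e  x  s  e  h  o  d
  ε  0  1  2  3  4  5  6  7  8
  l  1  0  1  2  3  4  5  6  7
  e  2  1  0  1  2  3  4  5  6
  x  3  2  1  0  1  2  3  4  5
  q  4  3  2  1  1  2  3  4  5
  s  5  4  3  2  1  2  3  4  5
  e  6  5  4  3  2  1  2  3  4
  h  7  6  5  4  3  2  1  2  3
The bottom-right entry gives D[7][8] = 3, so no sequence of fewer than 3 edits works. Backtracking through the table gives one optimal edit sequence (3 edits):
  lexqseh → lexseh (del q @4)
  lexseh → lexseho (ins o @7)
  lexseho → lexsehod (ins d @8)
Edit distance = 3.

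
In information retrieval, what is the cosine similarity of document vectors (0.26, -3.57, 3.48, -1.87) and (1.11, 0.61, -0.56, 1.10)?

With u = (0.26, -3.57, 3.48, -1.87), v = (1.11, 0.61, -0.56, 1.10):
u·v = 0.26·1.11 + (-3.57)·0.61 + 3.48·(-0.56) + (-1.87)·1.1 = 0.2886 + (-2.1777) + (-1.9488) + (-2.057) = -5.8949.
|u| = √(0.26² + (-3.57)² + 3.48² + (-1.87)²) = √(0.0676 + 12.7449 + 12.1104 + 3.4969) = √28.4198, |v| = √(1.11² + 0.61² + (-0.56)² + 1.1²) = √(1.2321 + 0.3721 + 0.3136 + 1.21) = √3.1278.
cos θ = (u·v)/(|u||v|) = -5.8949/(√28.4198·√3.1278) ≈ -0.6252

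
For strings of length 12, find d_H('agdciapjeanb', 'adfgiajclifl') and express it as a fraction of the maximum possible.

Differing positions: 2, 3, 4, 7, 8, 9, 10, 11, 12. Hamming distance = 9. The maximum possible Hamming distance for length-12 strings is 12, so d_H/12 = 9/12 = 0.75.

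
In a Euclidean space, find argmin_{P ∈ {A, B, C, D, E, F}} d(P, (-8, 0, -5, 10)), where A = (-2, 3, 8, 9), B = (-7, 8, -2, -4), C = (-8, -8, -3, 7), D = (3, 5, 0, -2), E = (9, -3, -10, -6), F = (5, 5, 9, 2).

Distances: d(A) ≈ 14.6629, d(B) ≈ 16.4317, d(C) ≈ 8.775, d(D) ≈ 17.7482, d(E) ≈ 24.0624, d(F) ≈ 21.3073. Nearest: C = (-8, -8, -3, 7) with distance 8.775.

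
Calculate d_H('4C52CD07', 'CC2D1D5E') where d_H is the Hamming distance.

Differing positions: 1, 3, 4, 5, 7, 8. Hamming distance = 6.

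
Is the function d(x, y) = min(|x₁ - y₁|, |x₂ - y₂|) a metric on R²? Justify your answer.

No. d fails identity of indiscernibles: take x = (2, 0) and y = (2, 5). Then d(x,y) = min(|2 - 2|, |0 - 5|) = min(0, 5) = 0, yet x ≠ y.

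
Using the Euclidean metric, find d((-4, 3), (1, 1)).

√(Σ(x_i - y_i)²) = √((-4 - 1)² + (3 - 1)²)
= √((-5)² + 2²) = √(25 + 4) = √29 ≈ 5.3852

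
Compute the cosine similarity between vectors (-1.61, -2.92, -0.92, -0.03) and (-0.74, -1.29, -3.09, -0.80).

With u = (-1.61, -2.92, -0.92, -0.03), v = (-0.74, -1.29, -3.09, -0.80):
u·v = (-1.61)·(-0.74) + (-2.92)·(-1.29) + (-0.92)·(-3.09) + (-0.03)·(-0.8) = 1.1914 + 3.7668 + 2.8428 + 0.024 = 7.825.
|u| = √((-1.61)² + (-2.92)² + (-0.92)² + (-0.03)²) = √(2.5921 + 8.5264 + 0.8464 + 0.0009) = √11.9658, |v| = √((-0.74)² + (-1.29)² + (-3.09)² + (-0.8)²) = √(0.5476 + 1.6641 + 9.5481 + 0.64) = √12.3998.
cos θ = (u·v)/(|u||v|) = 7.825/(√11.9658·√12.3998) ≈ 0.6424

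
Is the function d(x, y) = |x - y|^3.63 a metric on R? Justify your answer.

No. d(x,y) = |x-y|^3.63 fails the triangle inequality since p = 3.63 > 1. Counterexample: x = 0, y = 11, z = 20. d(x,z) = |0 - 20|^3.63 = 20^3.63 ≈ 52812.7624, but d(x,y) + d(y,z) = 11^3.63 + 9^3.63 ≈ 6029.1411 + 2910.0491 = 8939.1902. Since 52812.7624 > 8939.1902, the triangle inequality is violated.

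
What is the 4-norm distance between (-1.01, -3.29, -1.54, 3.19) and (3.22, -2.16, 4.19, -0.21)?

(Σ|x_i - y_i|^4)^(1/4) = (|-1.01 - 3.22|^4 + |-3.29 - (-2.16)|^4 + |-1.54 - 4.19|^4 + |3.19 - (-0.21)|^4)^(1/4)
= (4.23^4 + 1.13^4 + 5.73^4 + 3.4^4)^(1/4) ≈ (320.1559 + 1.6305 + 1077.9993 + 133.6336)^(1/4) = (1533.4193)^(1/4) ≈ 6.2577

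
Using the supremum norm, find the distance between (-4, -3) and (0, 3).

max(|x_i - y_i|) = max(|-4 - 0|, |-3 - 3|) = max(4, 6) = 6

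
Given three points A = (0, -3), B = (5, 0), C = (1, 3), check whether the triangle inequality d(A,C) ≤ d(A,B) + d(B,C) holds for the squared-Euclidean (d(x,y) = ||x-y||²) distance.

d(A,B) = 5² + 3² = 34, d(B,C) = 4² + 3² = 25, d(A,C) = 1² + 6² = 37.
d(A,C) = 37 ≤ 34 + 25 = 59. Triangle inequality is satisfied.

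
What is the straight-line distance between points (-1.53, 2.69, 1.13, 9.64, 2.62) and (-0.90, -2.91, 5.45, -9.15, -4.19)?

√(Σ(x_i - y_i)²) = √((-1.53 - (-0.9))² + (2.69 - (-2.91))² + (1.13 - 5.45)² + (9.64 - (-9.15))² + (2.62 - (-4.19))²)
= √((-0.63)² + 5.6² + (-4.32)² + 18.79² + 6.81²) = √(0.3969 + 31.36 + 18.6624 + 353.0641 + 46.3761) = √449.8595 ≈ 21.2099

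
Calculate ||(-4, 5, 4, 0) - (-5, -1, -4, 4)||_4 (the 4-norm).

(Σ|x_i - y_i|^4)^(1/4) = (|-4 - (-5)|^4 + |5 - (-1)|^4 + |4 - (-4)|^4 + |0 - 4|^4)^(1/4)
= (1^4 + 6^4 + 8^4 + 4^4)^(1/4) = (1 + 1296 + 4096 + 256)^(1/4) = (5649)^(1/4) ≈ 8.6695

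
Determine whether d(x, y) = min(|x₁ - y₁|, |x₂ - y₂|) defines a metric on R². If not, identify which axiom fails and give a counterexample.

No. d fails identity of indiscernibles: take x = (5, 0) and y = (5, 4). Then d(x,y) = min(|5 - 5|, |0 - 4|) = min(0, 4) = 0, yet x ≠ y.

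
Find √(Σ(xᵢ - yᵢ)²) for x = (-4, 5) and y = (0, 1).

√(Σ(x_i - y_i)²) = √((-4 - 0)² + (5 - 1)²)
= √((-4)² + 4²) = √(16 + 16) = √32 ≈ 5.6569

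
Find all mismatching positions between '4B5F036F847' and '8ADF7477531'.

Differing positions: 1, 2, 3, 5, 6, 7, 8, 9, 10, 11. Hamming distance = 10.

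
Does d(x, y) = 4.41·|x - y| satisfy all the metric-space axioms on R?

Yes. Since |x - y| is a metric on R and 4.41 > 0, the positive scalar multiple 4.41·|x - y| is also a metric: scaling by a positive constant preserves non-negativity, identity (d=0 ⟺ |x-y|=0 ⟺ x=y), symmetry, and the triangle inequality.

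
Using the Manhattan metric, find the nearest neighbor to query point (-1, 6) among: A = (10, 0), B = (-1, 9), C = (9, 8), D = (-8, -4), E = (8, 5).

Distances: d(A) = 17, d(B) = 3, d(C) = 12, d(D) = 17, d(E) = 10. Nearest: B = (-1, 9) with distance 3.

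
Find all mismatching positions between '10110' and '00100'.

Differing positions: 1, 4. Hamming distance = 2.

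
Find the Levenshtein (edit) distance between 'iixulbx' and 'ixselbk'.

Let D[i][j] be the edit distance between the first i characters of 'iixulbx' and the first j characters of 'ixselbk', with D[i][0] = i, D[0][j] = j, and D[i][j] = D[i-1][j-1] if the characters match, else 1 + min(D[i-1][j], D[i][j-1], D[i-1][j-1]). Filling the table (rows: prefixes of 'iixulbx', columns: prefixes of 'ixselbk'):
     ε  i  x  s  e  l  b  k
  ε  0  1  2  3  4  5  6  7
  i  1  0  1  2  3  4  5  6
  i  2  1  1  2  3  4  5  6
  x  3  2  1  2  3  4  5  6
  u  4  3  2  2  3  4  5  6
  l  5  4  3  3  3  3  4  5
  b  6  5  4  4  4  4  3  4
  x  7  6  5  5  5  5  4  4
The bottom-right entry gives D[7][7] = 4, so no sequence of fewer than 4 edits works. Backtracking through the table gives one optimal edit sequence (4 edits):
  iixulbx → ixxulbx (sub i→x @2)
  ixxulbx → ixsulbx (sub x→s @3)
  ixsulbx → ixselbx (sub u→e @4)
  ixselbx → ixselbk (sub x→k @7)
Edit distance = 4.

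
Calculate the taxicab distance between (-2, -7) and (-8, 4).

Σ|x_i - y_i| = |-2 - (-8)| + |-7 - 4| = 6 + 11 = 17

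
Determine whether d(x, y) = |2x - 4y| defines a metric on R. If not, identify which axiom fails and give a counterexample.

No. d fails symmetry: d(9, 3) = |2·9 - 4·3| = |6| = 6, but d(3, 9) = |2·3 - 4·9| = |-30| = 30. Since 6 ≠ 30, d(x,y) ≠ d(y,x) in general.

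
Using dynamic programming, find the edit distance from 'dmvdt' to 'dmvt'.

Let D[i][j] be the edit distance between the first i characters of 'dmvdt' and the first j characters of 'dmvt', with D[i][0] = i, D[0][j] = j, and D[i][j] = D[i-1][j-1] if the characters match, else 1 + min(D[i-1][j], D[i][j-1], D[i-1][j-1]). Filling the table (rows: prefixes of 'dmvdt', columns: prefixes of 'dmvt'):
     ε  d  m  v  t
  ε  0  1  2  3  4
  d  1  0  1  2  3
  m  2  1  0  1  2
  v  3  2  1  0  1
  d  4  3  2  1  1
  t  5  4  3  2  1
The bottom-right entry gives D[5][4] = 1, so no sequence of fewer than 1 edit works. Backtracking through the table gives one optimal edit sequence (1 edit):
  dmvdt → dmvt (del d @4)
Edit distance = 1.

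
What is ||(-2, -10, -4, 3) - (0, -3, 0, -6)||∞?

max(|x_i - y_i|) = max(|-2 - 0|, |-10 - (-3)|, |-4 - 0|, |3 - (-6)|) = max(2, 7, 4, 9) = 9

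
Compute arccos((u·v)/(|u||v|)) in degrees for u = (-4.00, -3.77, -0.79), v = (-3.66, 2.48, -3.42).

With u = (-4.00, -3.77, -0.79), v = (-3.66, 2.48, -3.42):
u·v = (-4)·(-3.66) + (-3.77)·2.48 + (-0.79)·(-3.42) = 14.64 + (-9.3496) + 2.7018 = 7.9922.
|u| = √((-4)² + (-3.77)² + (-0.79)²) = √(16 + 14.2129 + 0.6241) = √30.837, |v| = √((-3.66)² + 2.48² + (-3.42)²) = √(13.3956 + 6.1504 + 11.6964) = √31.2424.
cos θ = (u·v)/(|u||v|) = 7.9922/(√30.837·√31.2424) ≈ 0.257489
θ = arccos(0.257489) ≈ 75.08°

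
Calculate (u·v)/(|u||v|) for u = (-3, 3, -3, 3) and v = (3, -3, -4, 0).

With u = (-3, 3, -3, 3), v = (3, -3, -4, 0):
u·v = (-3)·3 + 3·(-3) + (-3)·(-4) + 3·0 = (-9) + (-9) + 12 + 0 = -6.
|u| = √((-3)² + 3² + (-3)² + 3²) = √36, |v| = √(3² + (-3)² + (-4)² + 0²) = √34, so |u||v| = √(36·34) = √1224.
cos θ = (u·v)/(|u||v|) = -6/√1224 ≈ -0.1715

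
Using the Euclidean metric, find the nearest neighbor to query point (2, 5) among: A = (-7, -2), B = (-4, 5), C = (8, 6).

Distances: d(A) ≈ 11.4018, d(B) = 6, d(C) ≈ 6.0828. Nearest: B = (-4, 5) with distance 6.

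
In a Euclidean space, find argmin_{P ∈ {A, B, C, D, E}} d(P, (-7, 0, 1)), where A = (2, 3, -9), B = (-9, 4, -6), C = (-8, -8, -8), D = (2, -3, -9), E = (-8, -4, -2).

Distances: d(A) ≈ 13.784, d(B) ≈ 8.3066, d(C) ≈ 12.083, d(D) ≈ 13.784, d(E) ≈ 5.099. Nearest: E = (-8, -4, -2) with distance 5.099.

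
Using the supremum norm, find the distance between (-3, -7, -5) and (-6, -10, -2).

max(|x_i - y_i|) = max(|-3 - (-6)|, |-7 - (-10)|, |-5 - (-2)|) = max(3, 3, 3) = 3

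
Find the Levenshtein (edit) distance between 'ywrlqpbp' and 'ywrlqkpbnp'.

Let D[i][j] be the edit distance between the first i characters of 'ywrlqpbp' and the first j characters of 'ywrlqkpbnp', with D[i][0] = i, D[0][j] = j, and D[i][j] = D[i-1][j-1] if the characters match, else 1 + min(D[i-1][j], D[i][j-1], D[i-1][j-1]). Filling the table (rows: prefixes of 'ywrlqpbp', columns: prefixes of 'ywrlqkpbnp'):
     ε  y  w  r  l  q  k  p  b  n  p
  ε  0  1  2  3  4  5  6  7  8  9 10
  y  1  0  1  2  3  4  5  6  7  8  9
  w  2  1  0  1  2  3  4  5  6  7  8
  r  3  2  1  0  1  2  3  4  5  6  7
  l  4  3  2  1  0  1  2  3  4  5  6
  q  5  4  3  2  1  0  1  2  3  4  5
  p  6  5  4  3  2  1  1  1  2  3  4
  b  7  6  5  4  3  2  2  2  1  2  3
  p  8  7  6  5  4  3  3  2  2  2  2
The bottom-right entry gives D[8][10] = 2, so no sequence of fewer than 2 edits works. Backtracking through the table gives one optimal edit sequence (2 edits):
  ywrlqpbp → ywrlqkpbp (ins k @6)
  ywrlqkpbp → ywrlqkpbnp (ins n @9)
Edit distance = 2.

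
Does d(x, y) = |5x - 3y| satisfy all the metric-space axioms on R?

No. d fails symmetry: d(4, 9) = |5·4 - 3·9| = |-7| = 7, but d(9, 4) = |5·9 - 3·4| = |33| = 33. Since 7 ≠ 33, d(x,y) ≠ d(y,x) in general.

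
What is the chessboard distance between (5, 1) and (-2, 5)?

max(|x_i - y_i|) = max(|5 - (-2)|, |1 - 5|) = max(7, 4) = 7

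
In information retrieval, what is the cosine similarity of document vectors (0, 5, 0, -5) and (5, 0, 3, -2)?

With u = (0, 5, 0, -5), v = (5, 0, 3, -2):
u·v = 0·5 + 5·0 + 0·3 + (-5)·(-2) = 0 + 0 + 0 + 10 = 10.
|u| = √(0² + 5² + 0² + (-5)²) = √50, |v| = √(5² + 0² + 3² + (-2)²) = √38, so |u||v| = √(50·38) = √1900.
cos θ = (u·v)/(|u||v|) = 10/√1900 ≈ 0.2294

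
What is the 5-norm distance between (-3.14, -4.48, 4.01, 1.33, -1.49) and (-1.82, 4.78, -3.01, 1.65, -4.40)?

(Σ|x_i - y_i|^5)^(1/5) = (|-3.14 - (-1.82)|^5 + |-4.48 - 4.78|^5 + |4.01 - (-3.01)|^5 + |1.33 - 1.65|^5 + |-1.49 - (-4.4)|^5)^(1/5)
= (1.32^5 + 9.26^5 + 7.02^5 + 0.32^5 + 2.91^5)^(1/5) ≈ (4.0075 + 68085.5474 + 17048.4759 + 0.0034 + 208.6724)^(1/5) = (85346.7066)^(1/5) ≈ 9.6881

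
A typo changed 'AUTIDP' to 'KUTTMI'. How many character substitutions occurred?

Differing positions: 1, 4, 5, 6. Hamming distance = 4.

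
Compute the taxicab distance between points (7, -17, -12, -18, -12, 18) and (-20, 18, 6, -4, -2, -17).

Σ|x_i - y_i| = |7 - (-20)| + |-17 - 18| + |-12 - 6| + |-18 - (-4)| + |-12 - (-2)| + |18 - (-17)| = 27 + 35 + 18 + 14 + 10 + 35 = 139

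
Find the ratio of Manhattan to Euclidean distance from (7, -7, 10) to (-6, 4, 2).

L1 = |7 - (-6)| + |-7 - 4| + |10 - 2| = 13 + 11 + 8 = 32
L2 = √(13² + 11² + 8²) = √354 ≈ 18.8149
L1 ≥ L2 always (equality iff movement is along one axis); L1 > L2 here.
Ratio L1/L2 = 32/√354 ≈ 1.7008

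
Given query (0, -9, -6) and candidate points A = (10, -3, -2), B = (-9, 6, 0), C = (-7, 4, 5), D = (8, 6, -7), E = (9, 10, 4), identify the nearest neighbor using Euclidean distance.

Distances: d(A) ≈ 12.3288, d(B) ≈ 18.4932, d(C) ≈ 18.412, d(D) ≈ 17.0294, d(E) ≈ 23.2809. Nearest: A = (10, -3, -2) with distance 12.3288.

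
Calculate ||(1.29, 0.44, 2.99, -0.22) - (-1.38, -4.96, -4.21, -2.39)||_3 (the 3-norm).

(Σ|x_i - y_i|^3)^(1/3) = (|1.29 - (-1.38)|^3 + |0.44 - (-4.96)|^3 + |2.99 - (-4.21)|^3 + |-0.22 - (-2.39)|^3)^(1/3)
= (2.67^3 + 5.4^3 + 7.2^3 + 2.17^3)^(1/3) ≈ (19.0342 + 157.464 + 373.248 + 10.2183)^(1/3) = (559.9645)^(1/3) ≈ 8.2424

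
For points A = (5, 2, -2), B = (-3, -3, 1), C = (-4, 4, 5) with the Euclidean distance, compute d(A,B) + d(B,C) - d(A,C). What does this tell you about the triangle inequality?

d(A,B) = √(8² + 5² + 3²) = √98 ≈ 9.8995, d(B,C) = √(1² + 7² + 4²) = √66 ≈ 8.124, d(A,C) = √(9² + 2² + 7²) = √134 ≈ 11.5758.
d(A,B) + d(B,C) - d(A,C) = 9.8995 + 8.124 - 11.5758 = 18.0235 - 11.5758 = 6.4477 (to 4 decimal places). This is ≥ 0, so the triangle inequality holds for these points.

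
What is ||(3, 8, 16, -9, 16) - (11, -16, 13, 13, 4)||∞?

max(|x_i - y_i|) = max(|3 - 11|, |8 - (-16)|, |16 - 13|, |-9 - 13|, |16 - 4|) = max(8, 24, 3, 22, 12) = 24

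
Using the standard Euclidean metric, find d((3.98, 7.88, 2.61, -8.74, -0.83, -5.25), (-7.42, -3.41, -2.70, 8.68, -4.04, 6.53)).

√(Σ(x_i - y_i)²) = √((3.98 - (-7.42))² + (7.88 - (-3.41))² + (2.61 - (-2.7))² + (-8.74 - 8.68)² + (-0.83 - (-4.04))² + (-5.25 - 6.53)²)
= √(11.4² + 11.29² + 5.31² + (-17.42)² + 3.21² + (-11.78)²) = √(129.96 + 127.4641 + 28.1961 + 303.4564 + 10.3041 + 138.7684) = √738.1491 ≈ 27.1689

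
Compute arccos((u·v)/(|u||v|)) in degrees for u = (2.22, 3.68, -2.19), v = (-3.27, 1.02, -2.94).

With u = (2.22, 3.68, -2.19), v = (-3.27, 1.02, -2.94):
u·v = 2.22·(-3.27) + 3.68·1.02 + (-2.19)·(-2.94) = (-7.2594) + 3.7536 + 6.4386 = 2.9328.
|u| = √(2.22² + 3.68² + (-2.19)²) = √(4.9284 + 13.5424 + 4.7961) = √23.2669, |v| = √((-3.27)² + 1.02² + (-2.94)²) = √(10.6929 + 1.0404 + 8.6436) = √20.3769.
cos θ = (u·v)/(|u||v|) = 2.9328/(√23.2669·√20.3769) ≈ 0.134693
θ = arccos(0.134693) ≈ 82.26°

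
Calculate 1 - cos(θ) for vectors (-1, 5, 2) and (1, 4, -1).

With u = (-1, 5, 2), v = (1, 4, -1):
u·v = (-1)·1 + 5·4 + 2·(-1) = (-1) + 20 + (-2) = 17.
|u| = √((-1)² + 5² + 2²) = √30, |v| = √(1² + 4² + (-1)²) = √18, so |u||v| = √(30·18) = √540.
cos θ = (u·v)/(|u||v|) = 17/√540 ≈ 0.7316
Cosine distance = 1 - cos θ ≈ 1 - 0.7316 = 0.2684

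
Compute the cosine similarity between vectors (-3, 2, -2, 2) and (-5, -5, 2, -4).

With u = (-3, 2, -2, 2), v = (-5, -5, 2, -4):
u·v = (-3)·(-5) + 2·(-5) + (-2)·2 + 2·(-4) = 15 + (-10) + (-4) + (-8) = -7.
|u| = √((-3)² + 2² + (-2)² + 2²) = √21, |v| = √((-5)² + (-5)² + 2² + (-4)²) = √70, so |u||v| = √(21·70) = √1470.
cos θ = (u·v)/(|u||v|) = -7/√1470 ≈ -0.1826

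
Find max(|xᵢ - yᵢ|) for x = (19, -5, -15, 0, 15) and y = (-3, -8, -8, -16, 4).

max(|x_i - y_i|) = max(|19 - (-3)|, |-5 - (-8)|, |-15 - (-8)|, |0 - (-16)|, |15 - 4|) = max(22, 3, 7, 16, 11) = 22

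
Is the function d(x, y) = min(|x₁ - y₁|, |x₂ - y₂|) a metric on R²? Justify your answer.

No. d fails identity of indiscernibles: take x = (-4, 0) and y = (-4, 8). Then d(x,y) = min(|-4 - (-4)|, |0 - 8|) = min(0, 8) = 0, yet x ≠ y.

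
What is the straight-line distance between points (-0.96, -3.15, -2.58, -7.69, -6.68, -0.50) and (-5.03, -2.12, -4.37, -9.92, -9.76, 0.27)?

√(Σ(x_i - y_i)²) = √((-0.96 - (-5.03))² + (-3.15 - (-2.12))² + (-2.58 - (-4.37))² + (-7.69 - (-9.92))² + (-6.68 - (-9.76))² + (-0.5 - 0.27)²)
= √(4.07² + (-1.03)² + 1.79² + 2.23² + 3.08² + (-0.77)²) = √(16.5649 + 1.0609 + 3.2041 + 4.9729 + 9.4864 + 0.5929) = √35.8821 ≈ 5.9902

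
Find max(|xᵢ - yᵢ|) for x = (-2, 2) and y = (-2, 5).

max(|x_i - y_i|) = max(|-2 - (-2)|, |2 - 5|) = max(0, 3) = 3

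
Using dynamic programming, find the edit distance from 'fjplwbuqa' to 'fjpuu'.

Let D[i][j] be the edit distance between the first i characters of 'fjplwbuqa' and the first j characters of 'fjpuu', with D[i][0] = i, D[0][j] = j, and D[i][j] = D[i-1][j-1] if the characters match, else 1 + min(D[i-1][j], D[i][j-1], D[i-1][j-1]). Filling the table (rows: prefixes of 'fjplwbuqa', columns: prefixes of 'fjpuu'):
     ε  f  j  p  u  u
  ε  0  1  2  3  4  5
  f  1  0  1  2  3  4
  j  2  1  0  1  2  3
  p  3  2  1  0  1  2
  l  4  3  2  1  1  2
  w  5  4  3  2  2  2
  b  6  5  4  3  3  3
  u  7  6  5  4  3  3
  q  8  7  6  5  4  4
  a  9  8  7  6  5  5
The bottom-right entry gives D[9][5] = 5, so no sequence of fewer than 5 edits works. Backtracking through the table gives one optimal edit sequence (5 edits):
  fjplwbuqa → fjpwbuqa (del l @4)
  fjpwbuqa → fjpbuqa (del w @4)
  fjpbuqa → fjpuqa (del b @4)
  fjpuqa → fjpua (del q @5)
  fjpua → fjpuu (sub a→u @5)
Edit distance = 5.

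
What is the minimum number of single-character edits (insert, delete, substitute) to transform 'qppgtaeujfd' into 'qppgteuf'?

Let D[i][j] be the edit distance between the first i characters of 'qppgtaeujfd' and the first j characters of 'qppgteuf', with D[i][0] = i, D[0][j] = j, and D[i][j] = D[i-1][j-1] if the characters match, else 1 + min(D[i-1][j], D[i][j-1], D[i-1][j-1]). Filling the table (rows: prefixes of 'qppgtaeujfd', columns: prefixes of 'qppgteuf'):
     ε  q  p  p  g  t  e  u  f
  ε  0  1  2  3  4  5  6  7  8
  q  1  0  1  2  3  4  5  6  7
  p  2  1  0  1  2  3  4  5  6
  p  3  2  1  0  1  2  3  4  5
  g  4  3  2  1  0  1  2  3  4
  t  5  4  3  2  1  0  1  2  3
  a  6  5  4  3  2  1  1  2  3
  e  7  6  5  4  3  2  1  2  3
  u  8  7  6  5  4  3  2  1  2
  j  9  8  7  6  5  4  3  2  2
  f 10  9  8  7  6  5  4  3  2
  d 11 10  9  8  7  6  5  4  3
The bottom-right entry gives D[11][8] = 3, so no sequence of fewer than 3 edits works. Backtracking through the table gives one optimal edit sequence (3 edits):
  qppgtaeujfd → qppgteujfd (del a @6)
  qppgteujfd → qppgteufd (del j @8)
  qppgteufd → qppgteuf (del d @9)
Edit distance = 3.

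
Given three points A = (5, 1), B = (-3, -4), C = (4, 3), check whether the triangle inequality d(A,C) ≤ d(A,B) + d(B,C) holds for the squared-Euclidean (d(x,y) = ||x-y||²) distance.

d(A,B) = 8² + 5² = 89, d(B,C) = 7² + 7² = 98, d(A,C) = 1² + 2² = 5.
d(A,C) = 5 ≤ 89 + 98 = 187. Triangle inequality is satisfied.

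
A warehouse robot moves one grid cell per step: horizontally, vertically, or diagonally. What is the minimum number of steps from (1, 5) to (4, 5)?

max(|x_i - y_i|) = max(|1 - 4|, |5 - 5|) = max(3, 0) = 3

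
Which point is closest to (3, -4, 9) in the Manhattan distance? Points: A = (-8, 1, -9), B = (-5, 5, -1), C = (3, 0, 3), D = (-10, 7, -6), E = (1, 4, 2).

Distances: d(A) = 34, d(B) = 27, d(C) = 10, d(D) = 39, d(E) = 17. Nearest: C = (3, 0, 3) with distance 10.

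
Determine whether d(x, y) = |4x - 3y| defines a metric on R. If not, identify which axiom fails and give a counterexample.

No. d fails symmetry: d(1, 2) = |4·1 - 3·2| = |-2| = 2, but d(2, 1) = |4·2 - 3·1| = |5| = 5. Since 2 ≠ 5, d(x,y) ≠ d(y,x) in general.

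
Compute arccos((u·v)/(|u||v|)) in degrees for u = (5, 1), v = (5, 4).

With u = (5, 1), v = (5, 4):
u·v = 5·5 + 1·4 = 25 + 4 = 29.
|u| = √(5² + 1²) = √26, |v| = √(5² + 4²) = √41, so |u||v| = √(26·41) = √1066.
cos θ = (u·v)/(|u||v|) = 29/√1066 ≈ 0.888218
θ = arccos(0.888218) ≈ 27.35°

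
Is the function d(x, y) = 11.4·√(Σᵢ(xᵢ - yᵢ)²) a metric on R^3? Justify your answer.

Yes. The L2 (Euclidean) norm induces a metric on R^3, and multiplying a metric by a positive constant 11.4 > 0 preserves all four axioms: non-negativity (11.4·||x-y|| ≥ 0), identity (11.4·||x-y|| = 0 ⟺ ||x-y|| = 0 ⟺ x = y), symmetry (||x-y|| = ||y-x||), and the triangle inequality (11.4·||x-z|| ≤ 11.4·||x-y|| + 11.4·||y-z||). So d is a metric.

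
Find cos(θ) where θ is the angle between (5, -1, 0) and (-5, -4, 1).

With u = (5, -1, 0), v = (-5, -4, 1):
u·v = 5·(-5) + (-1)·(-4) + 0·1 = (-25) + 4 + 0 = -21.
|u| = √(5² + (-1)² + 0²) = √26, |v| = √((-5)² + (-4)² + 1²) = √42, so |u||v| = √(26·42) = √1092.
cos θ = (u·v)/(|u||v|) = -21/√1092 ≈ -0.6355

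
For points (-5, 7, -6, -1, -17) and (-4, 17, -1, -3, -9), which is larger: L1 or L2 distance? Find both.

L1 = |-5 - (-4)| + |7 - 17| + |-6 - (-1)| + |-1 - (-3)| + |-17 - (-9)| = 1 + 10 + 5 + 2 + 8 = 26
L2 = √(1² + 10² + 5² + 2² + 8²) = √194 ≈ 13.9284
L1 ≥ L2 always (equality iff movement is along one axis); L1 > L2 here.
Ratio L1/L2 = 26/√194 ≈ 1.8667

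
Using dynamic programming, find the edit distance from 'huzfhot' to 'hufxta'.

Let D[i][j] be the edit distance between the first i characters of 'huzfhot' and the first j characters of 'hufxta', with D[i][0] = i, D[0][j] = j, and D[i][j] = D[i-1][j-1] if the characters match, else 1 + min(D[i-1][j], D[i][j-1], D[i-1][j-1]). Filling the table (rows: prefixes of 'huzfhot', columns: prefixes of 'hufxta'):
     ε  h  u  f  x  t  a
  ε  0  1  2  3  4  5  6
  h  1  0  1  2  3  4  5
  u  2  1  0  1  2  3  4
  z  3  2  1  1  2  3  4
  f  4  3  2  1  2  3  4
  h  5  4  3  2  2  3  4
  o  6  5  4  3  3  3  4
  t  7  6  5  4  4  3  4
The bottom-right entry gives D[7][6] = 4, so no sequence of fewer than 4 edits works. Backtracking through the table gives one optimal edit sequence (4 edits):
  huzfhot → hufhot (del z @3)
  hufhot → hufxot (sub h→x @4)
  hufxot → hufxtt (sub o→t @5)
  hufxtt → hufxta (sub t→a @6)
Edit distance = 4.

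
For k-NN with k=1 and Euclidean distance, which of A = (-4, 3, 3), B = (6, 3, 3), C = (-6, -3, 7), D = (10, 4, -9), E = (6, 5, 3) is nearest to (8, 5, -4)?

Distances: d(A) ≈ 14.0357, d(B) ≈ 7.5498, d(C) ≈ 19.5192, d(D) ≈ 5.4772, d(E) ≈ 7.2801. Nearest: D = (10, 4, -9) with distance 5.4772.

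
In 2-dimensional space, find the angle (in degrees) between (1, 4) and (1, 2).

With u = (1, 4), v = (1, 2):
u·v = 1·1 + 4·2 = 1 + 8 = 9.
|u| = √(1² + 4²) = √17, |v| = √(1² + 2²) = √5, so |u||v| = √(17·5) = √85.
cos θ = (u·v)/(|u||v|) = 9/√85 ≈ 0.976187
θ = arccos(0.976187) ≈ 12.53°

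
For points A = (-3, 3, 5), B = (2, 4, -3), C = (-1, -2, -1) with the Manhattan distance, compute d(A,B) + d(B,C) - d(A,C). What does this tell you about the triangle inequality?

d(A,B) = 5 + 1 + 8 = 14, d(B,C) = 3 + 6 + 2 = 11, d(A,C) = 2 + 5 + 6 = 13.
d(A,B) + d(B,C) - d(A,C) = 14 + 11 - 13 = 25 - 13 = 12. This is ≥ 0, so the triangle inequality holds for these points.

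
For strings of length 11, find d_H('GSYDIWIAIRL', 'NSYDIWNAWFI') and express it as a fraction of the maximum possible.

Differing positions: 1, 7, 9, 10, 11. Hamming distance = 5. The maximum possible Hamming distance for length-11 strings is 11, so d_H/11 = 5/11 ≈ 0.4545.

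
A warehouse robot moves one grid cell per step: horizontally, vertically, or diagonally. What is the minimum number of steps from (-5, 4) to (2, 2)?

max(|x_i - y_i|) = max(|-5 - 2|, |4 - 2|) = max(7, 2) = 7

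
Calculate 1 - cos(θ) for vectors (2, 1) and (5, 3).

With u = (2, 1), v = (5, 3):
u·v = 2·5 + 1·3 = 10 + 3 = 13.
|u| = √(2² + 1²) = √5, |v| = √(5² + 3²) = √34, so |u||v| = √(5·34) = √170.
cos θ = (u·v)/(|u||v|) = 13/√170 ≈ 0.9971
Cosine distance = 1 - cos θ ≈ 1 - 0.9971 = 0.0029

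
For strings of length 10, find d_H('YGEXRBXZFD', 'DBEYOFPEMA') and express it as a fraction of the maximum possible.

Differing positions: 1, 2, 4, 5, 6, 7, 8, 9, 10. Hamming distance = 9. The maximum possible Hamming distance for length-10 strings is 10, so d_H/10 = 9/10 = 0.9.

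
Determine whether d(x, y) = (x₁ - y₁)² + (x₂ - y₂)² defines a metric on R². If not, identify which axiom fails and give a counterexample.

No. The squared Euclidean distance fails the triangle inequality. Counterexample: x = (0, 0), y = (1, 3), z = (2, 6). d(x,z) = 2² + 6² = 40, but d(x,y) + d(y,z) = (1² + 3²) + (1² + 3²) = 10 + 10 = 20. Since 40 > 20, the triangle inequality is violated. (Note: √d, the ordinary Euclidean distance, IS a metric.)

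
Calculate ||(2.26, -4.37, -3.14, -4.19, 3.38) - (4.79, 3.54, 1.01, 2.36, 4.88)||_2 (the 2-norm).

(Σ|x_i - y_i|^2)^(1/2) = (|2.26 - 4.79|^2 + |-4.37 - 3.54|^2 + |-3.14 - 1.01|^2 + |-4.19 - 2.36|^2 + |3.38 - 4.88|^2)^(1/2)
= (2.53^2 + 7.91^2 + 4.15^2 + 6.55^2 + 1.5^2)^(1/2) = (6.4009 + 62.5681 + 17.2225 + 42.9025 + 2.25)^(1/2) = (131.344)^(1/2) ≈ 11.4605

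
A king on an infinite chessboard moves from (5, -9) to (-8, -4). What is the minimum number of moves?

max(|x_i - y_i|) = max(|5 - (-8)|, |-9 - (-4)|) = max(13, 5) = 13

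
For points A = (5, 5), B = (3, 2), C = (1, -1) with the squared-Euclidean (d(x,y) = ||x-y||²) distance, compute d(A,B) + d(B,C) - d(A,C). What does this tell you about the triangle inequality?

d(A,B) = 2² + 3² = 13, d(B,C) = 2² + 3² = 13, d(A,C) = 4² + 6² = 52.
d(A,B) + d(B,C) - d(A,C) = 13 + 13 - 52 = 26 - 52 = -26. This is < 0, so the triangle inequality FAILS for these points (squared-Euclidean is not a metric).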